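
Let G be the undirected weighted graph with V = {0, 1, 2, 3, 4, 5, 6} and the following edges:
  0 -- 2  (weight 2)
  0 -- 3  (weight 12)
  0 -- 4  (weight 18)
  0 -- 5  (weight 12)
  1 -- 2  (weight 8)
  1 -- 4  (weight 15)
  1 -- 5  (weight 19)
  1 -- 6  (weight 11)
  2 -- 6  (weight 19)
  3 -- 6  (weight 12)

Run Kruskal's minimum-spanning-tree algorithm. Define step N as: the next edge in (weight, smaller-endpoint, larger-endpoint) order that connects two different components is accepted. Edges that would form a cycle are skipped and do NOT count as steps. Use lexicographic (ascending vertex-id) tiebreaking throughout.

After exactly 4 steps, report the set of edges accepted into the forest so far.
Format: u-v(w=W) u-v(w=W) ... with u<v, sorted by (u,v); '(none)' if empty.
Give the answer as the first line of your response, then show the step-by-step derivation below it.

0-2(w=2) 0-3(w=12) 1-2(w=8) 1-6(w=11)

step 1: add edge 0-2 (w=2); MST = {0-2(w=2)}
step 2: add edge 1-2 (w=8); MST = {0-2(w=2) 1-2(w=8)}
step 3: add edge 1-6 (w=11); MST = {0-2(w=2) 1-2(w=8) 1-6(w=11)}
step 4: add edge 0-3 (w=12); MST = {0-2(w=2) 0-3(w=12) 1-2(w=8) 1-6(w=11)}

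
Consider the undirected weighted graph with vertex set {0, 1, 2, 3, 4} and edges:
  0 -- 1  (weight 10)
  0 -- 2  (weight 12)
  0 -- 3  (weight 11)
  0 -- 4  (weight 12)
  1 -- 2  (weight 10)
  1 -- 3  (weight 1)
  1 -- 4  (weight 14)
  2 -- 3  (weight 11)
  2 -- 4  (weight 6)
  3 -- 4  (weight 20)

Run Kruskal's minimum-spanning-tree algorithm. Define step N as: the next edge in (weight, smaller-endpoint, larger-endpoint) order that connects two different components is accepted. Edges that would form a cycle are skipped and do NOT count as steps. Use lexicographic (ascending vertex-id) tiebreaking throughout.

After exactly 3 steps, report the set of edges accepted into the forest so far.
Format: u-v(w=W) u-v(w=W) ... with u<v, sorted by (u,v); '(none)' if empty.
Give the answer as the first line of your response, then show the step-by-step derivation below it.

0-1(w=10) 1-3(w=1) 2-4(w=6)

step 1: add edge 1-3 (w=1); MST = {1-3(w=1)}
step 2: add edge 2-4 (w=6); MST = {1-3(w=1) 2-4(w=6)}
step 3: add edge 0-1 (w=10); MST = {0-1(w=10) 1-3(w=1) 2-4(w=6)}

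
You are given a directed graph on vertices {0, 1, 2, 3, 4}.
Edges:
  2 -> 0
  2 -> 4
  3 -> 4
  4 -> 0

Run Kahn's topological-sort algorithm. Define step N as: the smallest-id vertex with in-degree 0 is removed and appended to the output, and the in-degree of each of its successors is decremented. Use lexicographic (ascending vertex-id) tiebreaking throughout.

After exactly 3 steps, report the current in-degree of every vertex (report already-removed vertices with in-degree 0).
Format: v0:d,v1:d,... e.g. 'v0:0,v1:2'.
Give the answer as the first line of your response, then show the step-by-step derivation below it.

v0:1,v1:0,v2:0,v3:0,v4:0

step 1: output 1; order=[1]; indeg=(2,0,0,0,2)
step 2: output 2; order=[1,2]; indeg=(1,0,0,0,1)
step 3: output 3; order=[1,2,3]; indeg=(1,0,0,0,0)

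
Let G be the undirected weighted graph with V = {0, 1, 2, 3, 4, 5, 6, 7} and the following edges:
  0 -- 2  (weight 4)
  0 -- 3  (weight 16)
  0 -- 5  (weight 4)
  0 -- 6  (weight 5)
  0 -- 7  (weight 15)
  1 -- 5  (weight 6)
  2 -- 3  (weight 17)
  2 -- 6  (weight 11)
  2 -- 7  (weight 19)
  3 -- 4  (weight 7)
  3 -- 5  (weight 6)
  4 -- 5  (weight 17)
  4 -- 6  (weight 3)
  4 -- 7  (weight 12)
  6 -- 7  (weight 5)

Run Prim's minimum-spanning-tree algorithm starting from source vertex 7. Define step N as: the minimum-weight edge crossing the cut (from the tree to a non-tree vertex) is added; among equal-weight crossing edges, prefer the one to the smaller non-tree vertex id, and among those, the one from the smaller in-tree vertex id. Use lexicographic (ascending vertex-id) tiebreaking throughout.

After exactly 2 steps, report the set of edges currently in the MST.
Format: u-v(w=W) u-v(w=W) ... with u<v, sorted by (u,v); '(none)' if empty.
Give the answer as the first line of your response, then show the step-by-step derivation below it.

4-6(w=3) 6-7(w=5)

step 1: add edge 6-7 (w=5); MST = {6-7(w=5)}
step 2: add edge 4-6 (w=3); MST = {4-6(w=3) 6-7(w=5)}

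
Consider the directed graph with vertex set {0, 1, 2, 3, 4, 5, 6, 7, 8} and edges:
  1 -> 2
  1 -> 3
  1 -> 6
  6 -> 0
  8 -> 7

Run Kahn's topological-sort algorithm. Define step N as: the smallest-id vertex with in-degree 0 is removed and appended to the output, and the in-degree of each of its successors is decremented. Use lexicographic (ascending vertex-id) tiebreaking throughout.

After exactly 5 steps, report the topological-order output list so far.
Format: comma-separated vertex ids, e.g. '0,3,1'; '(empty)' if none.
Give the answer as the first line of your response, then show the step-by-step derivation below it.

1,2,3,4,5

step 1: output 1; order=[1]; indeg=(1,0,0,0,0,0,0,1,0)
step 2: output 2; order=[1,2]; indeg=(1,0,0,0,0,0,0,1,0)
step 3: output 3; order=[1,2,3]; indeg=(1,0,0,0,0,0,0,1,0)
step 4: output 4; order=[1,2,3,4]; indeg=(1,0,0,0,0,0,0,1,0)
step 5: output 5; order=[1,2,3,4,5]; indeg=(1,0,0,0,0,0,0,1,0)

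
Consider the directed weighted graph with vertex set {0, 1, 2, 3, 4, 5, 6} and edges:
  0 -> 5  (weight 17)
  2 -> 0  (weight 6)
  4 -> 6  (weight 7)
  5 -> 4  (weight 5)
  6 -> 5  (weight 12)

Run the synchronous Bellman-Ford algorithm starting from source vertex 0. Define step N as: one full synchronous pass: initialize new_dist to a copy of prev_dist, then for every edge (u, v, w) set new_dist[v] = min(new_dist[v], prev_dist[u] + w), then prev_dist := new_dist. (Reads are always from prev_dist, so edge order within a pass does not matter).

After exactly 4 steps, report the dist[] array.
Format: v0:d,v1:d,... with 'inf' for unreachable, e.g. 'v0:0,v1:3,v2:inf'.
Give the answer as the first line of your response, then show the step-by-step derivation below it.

v0:0,v1:inf,v2:inf,v3:inf,v4:22,v5:17,v6:29

step 1: dist = v0:0,v1:inf,v2:inf,v3:inf,v4:inf,v5:17,v6:inf
step 2: dist = v0:0,v1:inf,v2:inf,v3:inf,v4:22,v5:17,v6:inf
step 3: dist = v0:0,v1:inf,v2:inf,v3:inf,v4:22,v5:17,v6:29
step 4: dist = v0:0,v1:inf,v2:inf,v3:inf,v4:22,v5:17,v6:29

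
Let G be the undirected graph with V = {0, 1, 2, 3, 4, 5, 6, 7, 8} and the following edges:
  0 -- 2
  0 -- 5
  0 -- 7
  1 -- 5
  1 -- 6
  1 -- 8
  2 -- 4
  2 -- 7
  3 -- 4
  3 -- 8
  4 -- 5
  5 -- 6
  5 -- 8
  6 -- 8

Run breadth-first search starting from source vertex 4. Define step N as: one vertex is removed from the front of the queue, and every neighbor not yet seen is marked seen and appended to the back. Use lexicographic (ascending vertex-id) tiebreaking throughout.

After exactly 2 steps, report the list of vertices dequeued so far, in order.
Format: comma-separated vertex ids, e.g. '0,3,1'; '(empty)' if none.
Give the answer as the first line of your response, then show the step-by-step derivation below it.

4,2

step 1: dequeue 4; queue=[2,3,5]; order=4
step 2: dequeue 2; queue=[3,5,0,7]; order=4,2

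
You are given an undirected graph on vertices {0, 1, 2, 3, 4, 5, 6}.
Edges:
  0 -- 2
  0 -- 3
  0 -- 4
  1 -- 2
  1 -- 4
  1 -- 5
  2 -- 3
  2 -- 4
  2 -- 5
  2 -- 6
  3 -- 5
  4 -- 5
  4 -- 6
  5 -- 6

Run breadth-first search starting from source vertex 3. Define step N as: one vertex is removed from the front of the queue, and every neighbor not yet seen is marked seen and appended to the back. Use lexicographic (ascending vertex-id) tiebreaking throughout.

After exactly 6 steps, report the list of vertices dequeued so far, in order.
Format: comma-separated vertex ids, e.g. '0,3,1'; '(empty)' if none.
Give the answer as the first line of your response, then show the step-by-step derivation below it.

3,0,2,5,4,1

step 1: dequeue 3; queue=[0,2,5]; order=3
step 2: dequeue 0; queue=[2,5,4]; order=3,0
step 3: dequeue 2; queue=[5,4,1,6]; order=3,0,2
step 4: dequeue 5; queue=[4,1,6]; order=3,0,2,5
step 5: dequeue 4; queue=[1,6]; order=3,0,2,5,4
step 6: dequeue 1; queue=[6]; order=3,0,2,5,4,1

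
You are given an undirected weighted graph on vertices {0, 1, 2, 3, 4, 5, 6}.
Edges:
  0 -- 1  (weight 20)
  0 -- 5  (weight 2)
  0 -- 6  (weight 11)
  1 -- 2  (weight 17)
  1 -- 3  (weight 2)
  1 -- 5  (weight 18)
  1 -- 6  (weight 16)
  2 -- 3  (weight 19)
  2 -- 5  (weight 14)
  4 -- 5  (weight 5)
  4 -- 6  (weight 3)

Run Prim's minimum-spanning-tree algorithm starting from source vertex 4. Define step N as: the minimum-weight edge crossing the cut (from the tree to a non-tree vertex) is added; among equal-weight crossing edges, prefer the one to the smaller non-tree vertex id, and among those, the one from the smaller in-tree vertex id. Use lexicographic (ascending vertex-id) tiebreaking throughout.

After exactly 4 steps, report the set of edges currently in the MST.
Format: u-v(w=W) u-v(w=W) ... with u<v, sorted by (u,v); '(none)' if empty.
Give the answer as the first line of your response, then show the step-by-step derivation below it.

0-5(w=2) 2-5(w=14) 4-5(w=5) 4-6(w=3)

step 1: add edge 4-6 (w=3); MST = {4-6(w=3)}
step 2: add edge 4-5 (w=5); MST = {4-5(w=5) 4-6(w=3)}
step 3: add edge 0-5 (w=2); MST = {0-5(w=2) 4-5(w=5) 4-6(w=3)}
step 4: add edge 2-5 (w=14); MST = {0-5(w=2) 2-5(w=14) 4-5(w=5) 4-6(w=3)}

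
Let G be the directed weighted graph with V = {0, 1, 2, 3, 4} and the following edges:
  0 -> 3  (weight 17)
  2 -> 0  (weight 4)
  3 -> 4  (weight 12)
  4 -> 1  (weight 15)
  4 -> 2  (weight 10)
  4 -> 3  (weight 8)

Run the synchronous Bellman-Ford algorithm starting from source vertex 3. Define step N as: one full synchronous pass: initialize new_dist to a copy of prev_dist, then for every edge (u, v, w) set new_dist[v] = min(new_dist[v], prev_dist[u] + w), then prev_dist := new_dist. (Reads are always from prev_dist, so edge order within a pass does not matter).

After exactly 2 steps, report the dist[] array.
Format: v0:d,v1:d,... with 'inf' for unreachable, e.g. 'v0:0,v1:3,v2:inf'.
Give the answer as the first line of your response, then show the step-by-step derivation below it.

v0:inf,v1:27,v2:22,v3:0,v4:12

step 1: dist = v0:inf,v1:inf,v2:inf,v3:0,v4:12
step 2: dist = v0:inf,v1:27,v2:22,v3:0,v4:12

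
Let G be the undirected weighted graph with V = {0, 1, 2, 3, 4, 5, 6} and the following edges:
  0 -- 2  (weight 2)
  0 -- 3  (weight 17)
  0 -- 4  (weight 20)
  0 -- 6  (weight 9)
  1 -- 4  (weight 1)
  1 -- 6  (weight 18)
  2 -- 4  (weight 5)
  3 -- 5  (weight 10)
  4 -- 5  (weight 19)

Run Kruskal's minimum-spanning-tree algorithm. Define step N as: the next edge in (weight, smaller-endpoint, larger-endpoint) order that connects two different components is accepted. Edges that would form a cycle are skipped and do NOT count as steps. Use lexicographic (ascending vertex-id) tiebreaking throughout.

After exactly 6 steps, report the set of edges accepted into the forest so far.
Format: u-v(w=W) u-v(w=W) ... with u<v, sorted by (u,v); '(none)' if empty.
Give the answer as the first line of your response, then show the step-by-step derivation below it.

0-2(w=2) 0-3(w=17) 0-6(w=9) 1-4(w=1) 2-4(w=5) 3-5(w=10)

step 1: add edge 1-4 (w=1); MST = {1-4(w=1)}
step 2: add edge 0-2 (w=2); MST = {0-2(w=2) 1-4(w=1)}
step 3: add edge 2-4 (w=5); MST = {0-2(w=2) 1-4(w=1) 2-4(w=5)}
step 4: add edge 0-6 (w=9); MST = {0-2(w=2) 0-6(w=9) 1-4(w=1) 2-4(w=5)}
step 5: add edge 3-5 (w=10); MST = {0-2(w=2) 0-6(w=9) 1-4(w=1) 2-4(w=5) 3-5(w=10)}
step 6: add edge 0-3 (w=17); MST = {0-2(w=2) 0-3(w=17) 0-6(w=9) 1-4(w=1) 2-4(w=5) 3-5(w=10)}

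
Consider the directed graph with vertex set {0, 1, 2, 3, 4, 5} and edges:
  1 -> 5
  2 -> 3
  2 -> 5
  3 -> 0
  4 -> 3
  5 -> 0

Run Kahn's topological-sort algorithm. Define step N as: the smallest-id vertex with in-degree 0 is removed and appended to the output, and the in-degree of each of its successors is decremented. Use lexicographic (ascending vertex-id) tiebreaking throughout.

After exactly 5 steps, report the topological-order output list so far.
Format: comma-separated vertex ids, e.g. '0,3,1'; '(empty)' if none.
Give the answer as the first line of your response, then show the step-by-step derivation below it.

1,2,4,3,5

step 1: output 1; order=[1]; indeg=(2,0,0,2,0,1)
step 2: output 2; order=[1,2]; indeg=(2,0,0,1,0,0)
step 3: output 4; order=[1,2,4]; indeg=(2,0,0,0,0,0)
step 4: output 3; order=[1,2,4,3]; indeg=(1,0,0,0,0,0)
step 5: output 5; order=[1,2,4,3,5]; indeg=(0,0,0,0,0,0)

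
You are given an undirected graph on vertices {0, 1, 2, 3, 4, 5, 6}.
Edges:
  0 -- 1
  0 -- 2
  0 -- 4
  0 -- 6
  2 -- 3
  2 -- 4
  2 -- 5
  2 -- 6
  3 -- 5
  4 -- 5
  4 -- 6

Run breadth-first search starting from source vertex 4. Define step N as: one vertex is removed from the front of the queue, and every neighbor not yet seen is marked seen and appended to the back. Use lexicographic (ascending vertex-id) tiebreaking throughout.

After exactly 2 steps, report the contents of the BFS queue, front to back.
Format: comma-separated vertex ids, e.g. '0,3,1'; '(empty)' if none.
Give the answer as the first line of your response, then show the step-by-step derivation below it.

2,5,6,1

step 1: dequeue 4; queue=[0,2,5,6]; order=4
step 2: dequeue 0; queue=[2,5,6,1]; order=4,0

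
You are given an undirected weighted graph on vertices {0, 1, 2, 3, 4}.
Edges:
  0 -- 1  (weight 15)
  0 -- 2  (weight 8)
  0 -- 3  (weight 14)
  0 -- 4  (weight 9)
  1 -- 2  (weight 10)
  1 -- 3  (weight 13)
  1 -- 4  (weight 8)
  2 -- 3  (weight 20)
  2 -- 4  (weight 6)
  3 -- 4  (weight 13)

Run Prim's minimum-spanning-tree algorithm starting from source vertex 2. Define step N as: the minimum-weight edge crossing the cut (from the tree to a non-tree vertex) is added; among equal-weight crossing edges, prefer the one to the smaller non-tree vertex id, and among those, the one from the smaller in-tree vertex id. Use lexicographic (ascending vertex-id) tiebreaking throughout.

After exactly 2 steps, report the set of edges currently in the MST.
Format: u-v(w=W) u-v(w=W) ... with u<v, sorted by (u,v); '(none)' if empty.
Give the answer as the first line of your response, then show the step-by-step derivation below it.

0-2(w=8) 2-4(w=6)

step 1: add edge 2-4 (w=6); MST = {2-4(w=6)}
step 2: add edge 0-2 (w=8); MST = {0-2(w=8) 2-4(w=6)}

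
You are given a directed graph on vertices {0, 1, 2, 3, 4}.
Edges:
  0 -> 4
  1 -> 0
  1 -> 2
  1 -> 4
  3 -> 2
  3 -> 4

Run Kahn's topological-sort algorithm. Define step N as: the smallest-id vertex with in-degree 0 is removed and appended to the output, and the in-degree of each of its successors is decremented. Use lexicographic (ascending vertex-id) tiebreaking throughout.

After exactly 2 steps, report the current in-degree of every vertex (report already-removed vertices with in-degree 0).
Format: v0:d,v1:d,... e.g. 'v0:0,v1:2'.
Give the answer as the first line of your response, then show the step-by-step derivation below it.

v0:0,v1:0,v2:1,v3:0,v4:1

step 1: output 1; order=[1]; indeg=(0,0,1,0,2)
step 2: output 0; order=[1,0]; indeg=(0,0,1,0,1)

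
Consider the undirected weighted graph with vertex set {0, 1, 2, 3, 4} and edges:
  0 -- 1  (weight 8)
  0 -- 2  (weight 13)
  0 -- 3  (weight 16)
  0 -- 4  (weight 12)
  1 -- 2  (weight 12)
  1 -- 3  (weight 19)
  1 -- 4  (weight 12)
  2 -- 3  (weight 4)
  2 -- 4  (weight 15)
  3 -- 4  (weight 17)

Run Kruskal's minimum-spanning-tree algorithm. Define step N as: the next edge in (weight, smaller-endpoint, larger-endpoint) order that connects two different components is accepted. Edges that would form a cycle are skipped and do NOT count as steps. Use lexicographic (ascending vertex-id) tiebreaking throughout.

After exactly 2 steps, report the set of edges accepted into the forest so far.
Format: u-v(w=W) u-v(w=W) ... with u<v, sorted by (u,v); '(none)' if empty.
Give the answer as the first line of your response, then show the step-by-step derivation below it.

0-1(w=8) 2-3(w=4)

step 1: add edge 2-3 (w=4); MST = {2-3(w=4)}
step 2: add edge 0-1 (w=8); MST = {0-1(w=8) 2-3(w=4)}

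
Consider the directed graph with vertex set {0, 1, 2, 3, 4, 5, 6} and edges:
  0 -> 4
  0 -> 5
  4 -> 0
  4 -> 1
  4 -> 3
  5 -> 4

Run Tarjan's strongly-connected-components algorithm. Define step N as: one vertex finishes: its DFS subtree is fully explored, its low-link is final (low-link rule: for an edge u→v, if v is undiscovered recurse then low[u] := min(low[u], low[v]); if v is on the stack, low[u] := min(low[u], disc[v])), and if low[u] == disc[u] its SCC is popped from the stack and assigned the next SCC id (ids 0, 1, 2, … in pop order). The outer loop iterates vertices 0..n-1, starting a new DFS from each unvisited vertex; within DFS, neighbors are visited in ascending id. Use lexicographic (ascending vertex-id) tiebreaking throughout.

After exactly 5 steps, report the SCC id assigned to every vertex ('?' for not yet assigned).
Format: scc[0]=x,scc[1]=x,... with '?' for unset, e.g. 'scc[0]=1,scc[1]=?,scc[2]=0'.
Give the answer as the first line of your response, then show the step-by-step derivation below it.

scc[0]=2,scc[1]=0,scc[2]=?,scc[3]=1,scc[4]=2,scc[5]=2,scc[6]=?

step 1: low=(low[0]=0,low[1]=2,low[2]=?,low[3]=?,low[4]=0,low[5]=?,low[6]=?); scc=(scc[0]=?,scc[1]=0,scc[2]=?,scc[3]=?,scc[4]=?,scc[5]=?,scc[6]=?)
step 2: low=(low[0]=0,low[1]=2,low[2]=?,low[3]=3,low[4]=0,low[5]=?,low[6]=?); scc=(scc[0]=?,scc[1]=0,scc[2]=?,scc[3]=1,scc[4]=?,scc[5]=?,scc[6]=?)
step 3: low=(low[0]=0,low[1]=2,low[2]=?,low[3]=3,low[4]=0,low[5]=?,low[6]=?); scc=(scc[0]=?,scc[1]=0,scc[2]=?,scc[3]=1,scc[4]=?,scc[5]=?,scc[6]=?)
step 4: low=(low[0]=0,low[1]=2,low[2]=?,low[3]=3,low[4]=0,low[5]=1,low[6]=?); scc=(scc[0]=?,scc[1]=0,scc[2]=?,scc[3]=1,scc[4]=?,scc[5]=?,scc[6]=?)
step 5: low=(low[0]=0,low[1]=2,low[2]=?,low[3]=3,low[4]=0,low[5]=1,low[6]=?); scc=(scc[0]=2,scc[1]=0,scc[2]=?,scc[3]=1,scc[4]=2,scc[5]=2,scc[6]=?)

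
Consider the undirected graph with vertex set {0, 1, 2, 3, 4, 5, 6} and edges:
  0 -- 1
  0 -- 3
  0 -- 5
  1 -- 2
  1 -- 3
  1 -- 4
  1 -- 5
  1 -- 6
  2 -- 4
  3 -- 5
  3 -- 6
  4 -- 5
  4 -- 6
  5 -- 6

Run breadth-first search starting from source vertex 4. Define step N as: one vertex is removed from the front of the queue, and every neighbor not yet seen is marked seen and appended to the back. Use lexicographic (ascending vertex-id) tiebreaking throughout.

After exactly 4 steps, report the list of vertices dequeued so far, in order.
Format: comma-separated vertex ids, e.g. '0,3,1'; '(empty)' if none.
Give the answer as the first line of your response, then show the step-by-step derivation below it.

4,1,2,5

step 1: dequeue 4; queue=[1,2,5,6]; order=4
step 2: dequeue 1; queue=[2,5,6,0,3]; order=4,1
step 3: dequeue 2; queue=[5,6,0,3]; order=4,1,2
step 4: dequeue 5; queue=[6,0,3]; order=4,1,2,5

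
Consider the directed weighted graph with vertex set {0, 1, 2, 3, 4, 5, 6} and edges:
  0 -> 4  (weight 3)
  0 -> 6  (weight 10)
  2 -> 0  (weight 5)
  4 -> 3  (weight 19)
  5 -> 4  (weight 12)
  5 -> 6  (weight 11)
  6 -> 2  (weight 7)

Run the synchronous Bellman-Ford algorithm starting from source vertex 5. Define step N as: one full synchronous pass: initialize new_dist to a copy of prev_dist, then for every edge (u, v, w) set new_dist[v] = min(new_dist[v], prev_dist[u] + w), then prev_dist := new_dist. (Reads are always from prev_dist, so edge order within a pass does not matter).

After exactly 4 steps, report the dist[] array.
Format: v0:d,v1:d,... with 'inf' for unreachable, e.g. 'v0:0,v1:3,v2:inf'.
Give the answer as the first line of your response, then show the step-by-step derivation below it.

v0:23,v1:inf,v2:18,v3:31,v4:12,v5:0,v6:11

step 1: dist = v0:inf,v1:inf,v2:inf,v3:inf,v4:12,v5:0,v6:11
step 2: dist = v0:inf,v1:inf,v2:18,v3:31,v4:12,v5:0,v6:11
step 3: dist = v0:23,v1:inf,v2:18,v3:31,v4:12,v5:0,v6:11
step 4: dist = v0:23,v1:inf,v2:18,v3:31,v4:12,v5:0,v6:11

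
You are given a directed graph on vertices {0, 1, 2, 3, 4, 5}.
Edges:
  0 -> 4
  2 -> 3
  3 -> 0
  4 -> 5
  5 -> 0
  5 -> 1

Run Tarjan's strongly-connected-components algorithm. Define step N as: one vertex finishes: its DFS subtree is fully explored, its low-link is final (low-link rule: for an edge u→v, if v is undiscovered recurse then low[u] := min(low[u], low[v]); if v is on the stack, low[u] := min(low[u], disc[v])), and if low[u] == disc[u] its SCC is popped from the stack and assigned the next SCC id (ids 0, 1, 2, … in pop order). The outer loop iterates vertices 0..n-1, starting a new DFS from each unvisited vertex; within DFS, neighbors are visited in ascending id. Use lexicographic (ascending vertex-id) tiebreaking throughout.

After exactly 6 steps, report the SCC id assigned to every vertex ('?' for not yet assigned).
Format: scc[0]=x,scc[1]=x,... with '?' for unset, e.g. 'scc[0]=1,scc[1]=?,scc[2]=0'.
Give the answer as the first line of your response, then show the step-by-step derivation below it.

scc[0]=1,scc[1]=0,scc[2]=3,scc[3]=2,scc[4]=1,scc[5]=1

step 1: low=(low[0]=0,low[1]=3,low[2]=?,low[3]=?,low[4]=1,low[5]=0); scc=(scc[0]=?,scc[1]=0,scc[2]=?,scc[3]=?,scc[4]=?,scc[5]=?)
step 2: low=(low[0]=0,low[1]=3,low[2]=?,low[3]=?,low[4]=1,low[5]=0); scc=(scc[0]=?,scc[1]=0,scc[2]=?,scc[3]=?,scc[4]=?,scc[5]=?)
step 3: low=(low[0]=0,low[1]=3,low[2]=?,low[3]=?,low[4]=0,low[5]=0); scc=(scc[0]=?,scc[1]=0,scc[2]=?,scc[3]=?,scc[4]=?,scc[5]=?)
step 4: low=(low[0]=0,low[1]=3,low[2]=?,low[3]=?,low[4]=0,low[5]=0); scc=(scc[0]=1,scc[1]=0,scc[2]=?,scc[3]=?,scc[4]=1,scc[5]=1)
step 5: low=(low[0]=0,low[1]=3,low[2]=4,low[3]=5,low[4]=0,low[5]=0); scc=(scc[0]=1,scc[1]=0,scc[2]=?,scc[3]=2,scc[4]=1,scc[5]=1)
step 6: low=(low[0]=0,low[1]=3,low[2]=4,low[3]=5,low[4]=0,low[5]=0); scc=(scc[0]=1,scc[1]=0,scc[2]=3,scc[3]=2,scc[4]=1,scc[5]=1)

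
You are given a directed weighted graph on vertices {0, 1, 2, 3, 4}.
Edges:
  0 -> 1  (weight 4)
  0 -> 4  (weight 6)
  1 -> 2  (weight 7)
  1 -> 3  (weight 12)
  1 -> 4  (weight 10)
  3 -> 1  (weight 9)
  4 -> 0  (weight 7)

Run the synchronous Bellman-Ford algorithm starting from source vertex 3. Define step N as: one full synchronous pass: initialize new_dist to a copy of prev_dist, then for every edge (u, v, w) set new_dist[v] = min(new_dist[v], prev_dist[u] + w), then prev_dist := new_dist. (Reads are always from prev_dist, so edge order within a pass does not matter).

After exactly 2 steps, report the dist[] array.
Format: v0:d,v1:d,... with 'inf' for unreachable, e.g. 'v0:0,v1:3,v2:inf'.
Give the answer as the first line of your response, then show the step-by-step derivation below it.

v0:inf,v1:9,v2:16,v3:0,v4:19

step 1: dist = v0:inf,v1:9,v2:inf,v3:0,v4:inf
step 2: dist = v0:inf,v1:9,v2:16,v3:0,v4:19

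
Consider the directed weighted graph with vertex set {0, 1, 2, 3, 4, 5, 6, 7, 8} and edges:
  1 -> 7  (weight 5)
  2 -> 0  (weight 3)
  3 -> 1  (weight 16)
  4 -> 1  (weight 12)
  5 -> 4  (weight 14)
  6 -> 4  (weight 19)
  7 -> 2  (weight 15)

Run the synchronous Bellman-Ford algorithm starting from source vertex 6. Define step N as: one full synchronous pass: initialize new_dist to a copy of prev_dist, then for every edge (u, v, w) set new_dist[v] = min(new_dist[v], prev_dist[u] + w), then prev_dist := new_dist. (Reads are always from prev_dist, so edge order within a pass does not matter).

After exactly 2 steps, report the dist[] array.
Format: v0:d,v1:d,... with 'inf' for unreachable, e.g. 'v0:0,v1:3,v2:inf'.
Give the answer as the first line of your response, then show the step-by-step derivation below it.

v0:inf,v1:31,v2:inf,v3:inf,v4:19,v5:inf,v6:0,v7:inf,v8:inf

step 1: dist = v0:inf,v1:inf,v2:inf,v3:inf,v4:19,v5:inf,v6:0,v7:inf,v8:inf
step 2: dist = v0:inf,v1:31,v2:inf,v3:inf,v4:19,v5:inf,v6:0,v7:inf,v8:inf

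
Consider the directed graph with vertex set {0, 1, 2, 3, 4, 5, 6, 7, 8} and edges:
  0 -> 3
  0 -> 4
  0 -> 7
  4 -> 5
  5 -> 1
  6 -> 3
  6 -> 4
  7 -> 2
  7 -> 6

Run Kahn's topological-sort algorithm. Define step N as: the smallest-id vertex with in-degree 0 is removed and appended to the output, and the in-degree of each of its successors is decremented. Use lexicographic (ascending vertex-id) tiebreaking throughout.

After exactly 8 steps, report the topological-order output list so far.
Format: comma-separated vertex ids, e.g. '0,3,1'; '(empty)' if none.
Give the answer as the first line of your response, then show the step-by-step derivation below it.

0,7,2,6,3,4,5,1

step 1: output 0; order=[0]; indeg=(0,1,1,1,1,1,1,0,0)
step 2: output 7; order=[0,7]; indeg=(0,1,0,1,1,1,0,0,0)
step 3: output 2; order=[0,7,2]; indeg=(0,1,0,1,1,1,0,0,0)
step 4: output 6; order=[0,7,2,6]; indeg=(0,1,0,0,0,1,0,0,0)
step 5: output 3; order=[0,7,2,6,3]; indeg=(0,1,0,0,0,1,0,0,0)
step 6: output 4; order=[0,7,2,6,3,4]; indeg=(0,1,0,0,0,0,0,0,0)
step 7: output 5; order=[0,7,2,6,3,4,5]; indeg=(0,0,0,0,0,0,0,0,0)
step 8: output 1; order=[0,7,2,6,3,4,5,1]; indeg=(0,0,0,0,0,0,0,0,0)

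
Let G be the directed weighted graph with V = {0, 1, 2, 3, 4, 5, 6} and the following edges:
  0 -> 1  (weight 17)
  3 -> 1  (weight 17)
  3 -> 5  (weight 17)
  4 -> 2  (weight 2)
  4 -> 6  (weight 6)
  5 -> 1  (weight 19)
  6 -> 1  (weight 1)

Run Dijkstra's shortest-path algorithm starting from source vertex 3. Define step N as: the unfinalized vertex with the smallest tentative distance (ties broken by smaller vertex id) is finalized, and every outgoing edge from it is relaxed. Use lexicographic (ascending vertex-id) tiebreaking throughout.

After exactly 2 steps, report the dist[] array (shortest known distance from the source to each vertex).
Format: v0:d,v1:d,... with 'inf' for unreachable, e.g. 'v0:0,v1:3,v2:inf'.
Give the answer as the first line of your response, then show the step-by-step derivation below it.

v0:inf,v1:17,v2:inf,v3:0,v4:inf,v5:17,v6:inf

step 1: dist = v0:inf,v1:17,v2:inf,v3:0,v4:inf,v5:17,v6:inf
step 2: dist = v0:inf,v1:17,v2:inf,v3:0,v4:inf,v5:17,v6:inf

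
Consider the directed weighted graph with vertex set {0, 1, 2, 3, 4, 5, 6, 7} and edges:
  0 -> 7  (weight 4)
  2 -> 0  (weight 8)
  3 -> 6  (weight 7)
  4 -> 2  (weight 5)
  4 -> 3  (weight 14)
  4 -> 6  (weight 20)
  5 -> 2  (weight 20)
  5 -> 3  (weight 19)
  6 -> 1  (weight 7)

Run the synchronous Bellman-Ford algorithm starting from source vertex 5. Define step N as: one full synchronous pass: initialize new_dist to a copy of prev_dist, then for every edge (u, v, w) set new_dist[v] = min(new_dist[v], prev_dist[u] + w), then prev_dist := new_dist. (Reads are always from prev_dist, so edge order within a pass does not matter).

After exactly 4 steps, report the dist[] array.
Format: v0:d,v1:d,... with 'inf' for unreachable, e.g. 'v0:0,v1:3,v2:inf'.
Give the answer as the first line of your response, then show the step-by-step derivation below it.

v0:28,v1:33,v2:20,v3:19,v4:inf,v5:0,v6:26,v7:32

step 1: dist = v0:inf,v1:inf,v2:20,v3:19,v4:inf,v5:0,v6:inf,v7:inf
step 2: dist = v0:28,v1:inf,v2:20,v3:19,v4:inf,v5:0,v6:26,v7:inf
step 3: dist = v0:28,v1:33,v2:20,v3:19,v4:inf,v5:0,v6:26,v7:32
step 4: dist = v0:28,v1:33,v2:20,v3:19,v4:inf,v5:0,v6:26,v7:32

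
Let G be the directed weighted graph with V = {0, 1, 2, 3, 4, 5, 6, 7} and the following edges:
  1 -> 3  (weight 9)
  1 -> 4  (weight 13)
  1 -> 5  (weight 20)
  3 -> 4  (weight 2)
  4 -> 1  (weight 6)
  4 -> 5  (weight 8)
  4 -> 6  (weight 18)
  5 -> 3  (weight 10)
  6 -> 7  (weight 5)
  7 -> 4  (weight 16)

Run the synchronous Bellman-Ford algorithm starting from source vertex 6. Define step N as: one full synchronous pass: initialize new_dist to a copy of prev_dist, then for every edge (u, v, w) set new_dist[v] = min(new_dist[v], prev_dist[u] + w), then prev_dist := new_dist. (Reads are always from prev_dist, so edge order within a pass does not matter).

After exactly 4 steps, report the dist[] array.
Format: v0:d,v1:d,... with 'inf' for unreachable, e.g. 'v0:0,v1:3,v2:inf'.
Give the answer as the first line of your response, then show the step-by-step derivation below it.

v0:inf,v1:27,v2:inf,v3:36,v4:21,v5:29,v6:0,v7:5

step 1: dist = v0:inf,v1:inf,v2:inf,v3:inf,v4:inf,v5:inf,v6:0,v7:5
step 2: dist = v0:inf,v1:inf,v2:inf,v3:inf,v4:21,v5:inf,v6:0,v7:5
step 3: dist = v0:inf,v1:27,v2:inf,v3:inf,v4:21,v5:29,v6:0,v7:5
step 4: dist = v0:inf,v1:27,v2:inf,v3:36,v4:21,v5:29,v6:0,v7:5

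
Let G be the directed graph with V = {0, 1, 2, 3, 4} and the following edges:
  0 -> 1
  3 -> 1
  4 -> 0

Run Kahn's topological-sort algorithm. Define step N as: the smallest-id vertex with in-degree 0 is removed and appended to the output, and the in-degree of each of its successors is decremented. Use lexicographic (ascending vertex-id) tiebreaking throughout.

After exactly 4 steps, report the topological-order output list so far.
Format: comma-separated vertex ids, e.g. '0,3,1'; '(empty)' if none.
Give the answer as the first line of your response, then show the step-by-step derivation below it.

2,3,4,0

step 1: output 2; order=[2]; indeg=(1,2,0,0,0)
step 2: output 3; order=[2,3]; indeg=(1,1,0,0,0)
step 3: output 4; order=[2,3,4]; indeg=(0,1,0,0,0)
step 4: output 0; order=[2,3,4,0]; indeg=(0,0,0,0,0)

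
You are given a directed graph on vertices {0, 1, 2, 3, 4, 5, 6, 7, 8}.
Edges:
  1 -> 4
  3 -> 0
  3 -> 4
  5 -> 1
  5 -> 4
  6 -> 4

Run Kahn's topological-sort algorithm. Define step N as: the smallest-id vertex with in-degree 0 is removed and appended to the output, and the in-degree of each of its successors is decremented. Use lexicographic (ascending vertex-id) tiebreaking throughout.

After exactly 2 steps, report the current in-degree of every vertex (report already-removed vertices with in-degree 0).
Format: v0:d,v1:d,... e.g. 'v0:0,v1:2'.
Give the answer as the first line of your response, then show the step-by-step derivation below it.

v0:0,v1:1,v2:0,v3:0,v4:3,v5:0,v6:0,v7:0,v8:0

step 1: output 2; order=[2]; indeg=(1,1,0,0,4,0,0,0,0)
step 2: output 3; order=[2,3]; indeg=(0,1,0,0,3,0,0,0,0)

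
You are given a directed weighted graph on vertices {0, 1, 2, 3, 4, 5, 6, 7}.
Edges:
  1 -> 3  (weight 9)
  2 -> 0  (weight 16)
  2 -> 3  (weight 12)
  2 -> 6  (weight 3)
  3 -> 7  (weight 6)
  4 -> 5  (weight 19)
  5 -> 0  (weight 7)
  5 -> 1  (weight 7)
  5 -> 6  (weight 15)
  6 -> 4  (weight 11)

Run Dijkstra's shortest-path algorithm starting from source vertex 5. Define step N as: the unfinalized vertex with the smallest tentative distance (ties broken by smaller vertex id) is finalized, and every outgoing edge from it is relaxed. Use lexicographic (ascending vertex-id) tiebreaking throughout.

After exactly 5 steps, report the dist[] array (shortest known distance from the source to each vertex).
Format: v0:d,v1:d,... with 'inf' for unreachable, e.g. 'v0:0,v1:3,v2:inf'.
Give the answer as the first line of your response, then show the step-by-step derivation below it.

v0:7,v1:7,v2:inf,v3:16,v4:26,v5:0,v6:15,v7:22

step 1: dist = v0:7,v1:7,v2:inf,v3:inf,v4:inf,v5:0,v6:15,v7:inf
step 2: dist = v0:7,v1:7,v2:inf,v3:inf,v4:inf,v5:0,v6:15,v7:inf
step 3: dist = v0:7,v1:7,v2:inf,v3:16,v4:inf,v5:0,v6:15,v7:inf
step 4: dist = v0:7,v1:7,v2:inf,v3:16,v4:26,v5:0,v6:15,v7:inf
step 5: dist = v0:7,v1:7,v2:inf,v3:16,v4:26,v5:0,v6:15,v7:22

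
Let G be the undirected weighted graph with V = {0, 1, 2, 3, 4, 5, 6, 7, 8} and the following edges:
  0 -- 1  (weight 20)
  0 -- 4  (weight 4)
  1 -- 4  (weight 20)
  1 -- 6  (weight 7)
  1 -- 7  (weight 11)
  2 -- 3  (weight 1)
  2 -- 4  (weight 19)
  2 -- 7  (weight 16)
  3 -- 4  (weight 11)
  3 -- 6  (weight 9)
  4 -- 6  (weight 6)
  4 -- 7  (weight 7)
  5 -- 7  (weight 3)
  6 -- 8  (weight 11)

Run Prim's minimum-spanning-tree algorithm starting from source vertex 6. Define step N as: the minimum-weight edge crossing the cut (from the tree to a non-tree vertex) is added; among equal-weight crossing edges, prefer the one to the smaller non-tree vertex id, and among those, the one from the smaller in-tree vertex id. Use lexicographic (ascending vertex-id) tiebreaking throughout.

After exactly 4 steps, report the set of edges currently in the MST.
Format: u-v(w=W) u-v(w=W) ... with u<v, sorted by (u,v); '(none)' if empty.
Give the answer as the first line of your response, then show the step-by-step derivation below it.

0-4(w=4) 1-6(w=7) 4-6(w=6) 4-7(w=7)

step 1: add edge 4-6 (w=6); MST = {4-6(w=6)}
step 2: add edge 0-4 (w=4); MST = {0-4(w=4) 4-6(w=6)}
step 3: add edge 1-6 (w=7); MST = {0-4(w=4) 1-6(w=7) 4-6(w=6)}
step 4: add edge 4-7 (w=7); MST = {0-4(w=4) 1-6(w=7) 4-6(w=6) 4-7(w=7)}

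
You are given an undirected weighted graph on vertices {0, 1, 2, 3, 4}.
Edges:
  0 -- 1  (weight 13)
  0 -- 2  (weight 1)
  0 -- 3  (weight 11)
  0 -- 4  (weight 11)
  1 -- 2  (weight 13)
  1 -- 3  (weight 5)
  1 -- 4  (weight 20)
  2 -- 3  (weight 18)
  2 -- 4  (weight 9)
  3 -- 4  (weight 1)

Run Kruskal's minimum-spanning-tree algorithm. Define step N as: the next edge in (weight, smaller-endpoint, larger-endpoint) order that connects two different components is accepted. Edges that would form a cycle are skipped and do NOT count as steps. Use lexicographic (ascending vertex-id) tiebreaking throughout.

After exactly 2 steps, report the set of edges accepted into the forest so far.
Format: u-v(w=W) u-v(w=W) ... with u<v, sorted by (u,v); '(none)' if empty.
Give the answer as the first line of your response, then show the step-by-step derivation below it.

0-2(w=1) 3-4(w=1)

step 1: add edge 0-2 (w=1); MST = {0-2(w=1)}
step 2: add edge 3-4 (w=1); MST = {0-2(w=1) 3-4(w=1)}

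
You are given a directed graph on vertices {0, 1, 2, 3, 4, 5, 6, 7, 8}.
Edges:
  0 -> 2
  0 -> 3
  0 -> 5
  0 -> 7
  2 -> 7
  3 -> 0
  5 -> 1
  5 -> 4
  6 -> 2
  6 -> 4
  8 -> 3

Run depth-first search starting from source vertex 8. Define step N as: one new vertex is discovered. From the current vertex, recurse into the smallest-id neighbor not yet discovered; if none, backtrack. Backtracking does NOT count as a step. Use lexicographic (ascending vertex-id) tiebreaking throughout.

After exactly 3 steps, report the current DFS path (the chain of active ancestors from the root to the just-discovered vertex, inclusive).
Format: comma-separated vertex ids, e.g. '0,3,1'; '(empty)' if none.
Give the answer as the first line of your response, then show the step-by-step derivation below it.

8,3,0

step 1: discover 8; path=8; order=8
step 2: discover 3; path=8>3; order=8,3
step 3: discover 0; path=8>3>0; order=8,3,0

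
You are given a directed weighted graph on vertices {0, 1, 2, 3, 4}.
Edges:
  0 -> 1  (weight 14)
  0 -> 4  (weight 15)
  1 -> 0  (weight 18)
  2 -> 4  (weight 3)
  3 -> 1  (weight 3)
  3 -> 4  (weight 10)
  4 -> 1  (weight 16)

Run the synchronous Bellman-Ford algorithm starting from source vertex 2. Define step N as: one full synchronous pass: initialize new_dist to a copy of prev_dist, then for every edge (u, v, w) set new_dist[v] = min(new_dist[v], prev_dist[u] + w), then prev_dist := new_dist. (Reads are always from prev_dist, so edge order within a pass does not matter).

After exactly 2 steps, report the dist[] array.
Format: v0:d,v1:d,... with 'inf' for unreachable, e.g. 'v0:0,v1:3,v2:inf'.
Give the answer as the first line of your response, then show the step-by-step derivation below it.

v0:inf,v1:19,v2:0,v3:inf,v4:3

step 1: dist = v0:inf,v1:inf,v2:0,v3:inf,v4:3
step 2: dist = v0:inf,v1:19,v2:0,v3:inf,v4:3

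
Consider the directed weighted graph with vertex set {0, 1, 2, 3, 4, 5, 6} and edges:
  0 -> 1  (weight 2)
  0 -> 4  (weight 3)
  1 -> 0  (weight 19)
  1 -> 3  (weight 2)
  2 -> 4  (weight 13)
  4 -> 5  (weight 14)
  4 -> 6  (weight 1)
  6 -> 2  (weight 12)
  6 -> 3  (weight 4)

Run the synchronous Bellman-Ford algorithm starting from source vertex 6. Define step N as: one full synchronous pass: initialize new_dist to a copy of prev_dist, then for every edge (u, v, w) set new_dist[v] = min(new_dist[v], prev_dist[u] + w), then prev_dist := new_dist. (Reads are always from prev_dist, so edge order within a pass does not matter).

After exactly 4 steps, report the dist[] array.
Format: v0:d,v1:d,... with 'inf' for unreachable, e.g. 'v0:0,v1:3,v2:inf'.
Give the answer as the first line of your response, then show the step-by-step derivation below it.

v0:inf,v1:inf,v2:12,v3:4,v4:25,v5:39,v6:0

step 1: dist = v0:inf,v1:inf,v2:12,v3:4,v4:inf,v5:inf,v6:0
step 2: dist = v0:inf,v1:inf,v2:12,v3:4,v4:25,v5:inf,v6:0
step 3: dist = v0:inf,v1:inf,v2:12,v3:4,v4:25,v5:39,v6:0
step 4: dist = v0:inf,v1:inf,v2:12,v3:4,v4:25,v5:39,v6:0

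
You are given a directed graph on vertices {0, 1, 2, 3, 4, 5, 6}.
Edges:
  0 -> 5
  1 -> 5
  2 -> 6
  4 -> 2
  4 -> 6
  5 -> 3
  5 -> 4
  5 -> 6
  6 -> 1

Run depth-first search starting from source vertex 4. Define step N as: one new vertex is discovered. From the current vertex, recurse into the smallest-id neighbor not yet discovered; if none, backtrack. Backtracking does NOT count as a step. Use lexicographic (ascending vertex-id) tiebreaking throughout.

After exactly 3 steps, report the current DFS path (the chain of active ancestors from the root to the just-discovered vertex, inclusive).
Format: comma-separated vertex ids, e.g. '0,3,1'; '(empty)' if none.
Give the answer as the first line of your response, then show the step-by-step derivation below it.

4,2,6

step 1: discover 4; path=4; order=4
step 2: discover 2; path=4>2; order=4,2
step 3: discover 6; path=4>2>6; order=4,2,6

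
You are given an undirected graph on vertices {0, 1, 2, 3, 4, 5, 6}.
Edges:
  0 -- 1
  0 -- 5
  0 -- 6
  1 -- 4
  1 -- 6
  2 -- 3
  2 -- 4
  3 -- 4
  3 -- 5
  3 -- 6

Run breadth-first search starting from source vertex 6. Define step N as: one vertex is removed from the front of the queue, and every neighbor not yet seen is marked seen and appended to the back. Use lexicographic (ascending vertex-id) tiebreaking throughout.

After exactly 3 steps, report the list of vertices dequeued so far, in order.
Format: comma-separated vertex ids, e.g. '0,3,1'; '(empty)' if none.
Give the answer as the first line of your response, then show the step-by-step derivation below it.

6,0,1

step 1: dequeue 6; queue=[0,1,3]; order=6
step 2: dequeue 0; queue=[1,3,5]; order=6,0
step 3: dequeue 1; queue=[3,5,4]; order=6,0,1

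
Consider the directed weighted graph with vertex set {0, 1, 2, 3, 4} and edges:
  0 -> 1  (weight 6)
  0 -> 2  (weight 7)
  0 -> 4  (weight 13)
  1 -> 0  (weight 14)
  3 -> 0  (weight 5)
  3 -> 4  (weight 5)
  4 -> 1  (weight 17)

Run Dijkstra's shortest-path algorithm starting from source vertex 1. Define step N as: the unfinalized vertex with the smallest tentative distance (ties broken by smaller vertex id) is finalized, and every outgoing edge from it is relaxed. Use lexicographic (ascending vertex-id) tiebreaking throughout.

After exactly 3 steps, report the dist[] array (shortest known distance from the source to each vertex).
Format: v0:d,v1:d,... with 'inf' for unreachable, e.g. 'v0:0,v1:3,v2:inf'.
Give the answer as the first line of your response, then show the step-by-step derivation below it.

v0:14,v1:0,v2:21,v3:inf,v4:27

step 1: dist = v0:14,v1:0,v2:inf,v3:inf,v4:inf
step 2: dist = v0:14,v1:0,v2:21,v3:inf,v4:27
step 3: dist = v0:14,v1:0,v2:21,v3:inf,v4:27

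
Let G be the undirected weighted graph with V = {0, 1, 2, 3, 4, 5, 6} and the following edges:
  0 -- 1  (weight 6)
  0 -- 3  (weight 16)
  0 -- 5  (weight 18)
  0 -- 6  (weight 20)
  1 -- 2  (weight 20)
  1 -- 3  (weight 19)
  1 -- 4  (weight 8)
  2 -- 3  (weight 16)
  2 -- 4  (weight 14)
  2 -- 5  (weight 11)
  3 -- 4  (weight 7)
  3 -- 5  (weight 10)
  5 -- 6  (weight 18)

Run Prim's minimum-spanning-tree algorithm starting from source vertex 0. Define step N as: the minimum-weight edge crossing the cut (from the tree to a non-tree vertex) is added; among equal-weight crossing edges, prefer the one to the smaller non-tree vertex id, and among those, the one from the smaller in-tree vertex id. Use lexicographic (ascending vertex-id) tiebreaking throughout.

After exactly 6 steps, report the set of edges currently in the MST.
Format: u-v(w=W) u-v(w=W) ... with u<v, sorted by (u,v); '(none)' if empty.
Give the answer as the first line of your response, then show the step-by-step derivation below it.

0-1(w=6) 1-4(w=8) 2-5(w=11) 3-4(w=7) 3-5(w=10) 5-6(w=18)

step 1: add edge 0-1 (w=6); MST = {0-1(w=6)}
step 2: add edge 1-4 (w=8); MST = {0-1(w=6) 1-4(w=8)}
step 3: add edge 3-4 (w=7); MST = {0-1(w=6) 1-4(w=8) 3-4(w=7)}
step 4: add edge 3-5 (w=10); MST = {0-1(w=6) 1-4(w=8) 3-4(w=7) 3-5(w=10)}
step 5: add edge 2-5 (w=11); MST = {0-1(w=6) 1-4(w=8) 2-5(w=11) 3-4(w=7) 3-5(w=10)}
step 6: add edge 5-6 (w=18); MST = {0-1(w=6) 1-4(w=8) 2-5(w=11) 3-4(w=7) 3-5(w=10) 5-6(w=18)}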